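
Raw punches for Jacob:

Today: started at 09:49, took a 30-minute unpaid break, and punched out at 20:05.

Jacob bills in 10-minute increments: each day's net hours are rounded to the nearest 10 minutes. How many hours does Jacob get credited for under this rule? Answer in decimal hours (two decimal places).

9.83 hours

Today: 09:49–20:05 = 10 h 16 min − 30 min = 9 h 46 min → rounds to 9 h 50 min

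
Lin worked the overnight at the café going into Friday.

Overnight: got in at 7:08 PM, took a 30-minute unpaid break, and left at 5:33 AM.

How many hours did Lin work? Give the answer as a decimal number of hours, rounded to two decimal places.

Overnight: 7:08 PM → midnight = 4 h 52 min; midnight → 5:33 AM = 5 h 33 min; span 10 h 25 min; less 30 min break → 9 h 55 min

9.92 hours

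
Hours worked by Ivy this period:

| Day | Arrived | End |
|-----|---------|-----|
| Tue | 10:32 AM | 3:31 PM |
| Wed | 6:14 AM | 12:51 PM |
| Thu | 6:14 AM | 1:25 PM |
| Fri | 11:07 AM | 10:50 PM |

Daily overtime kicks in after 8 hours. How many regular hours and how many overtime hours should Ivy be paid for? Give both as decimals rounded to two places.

Tue: 10:32 AM–3:31 PM = 4 h 59 min
Wed: 6:14 AM–12:51 PM = 6 h 37 min
Thu: 6:14 AM–1:25 PM = 7 h 11 min
Fri: 11:07 AM–10:50 PM = 11 h 43 min
Tue reg 4 h 59 min / OT 0 h 0 min; Wed reg 6 h 37 min / OT 0 h 0 min; Thu reg 7 h 11 min / OT 0 h 0 min; Fri reg 8 h 0 min / OT 3 h 43 min.
Totals: regular 26 h 47 min, overtime 3 h 43 min.

Regular 26.78 hours, overtime 3.72 hours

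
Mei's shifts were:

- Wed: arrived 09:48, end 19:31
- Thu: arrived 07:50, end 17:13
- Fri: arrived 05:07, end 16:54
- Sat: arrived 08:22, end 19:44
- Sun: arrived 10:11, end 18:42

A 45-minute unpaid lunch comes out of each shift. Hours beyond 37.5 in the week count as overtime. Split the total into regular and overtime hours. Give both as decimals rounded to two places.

Wed: 09:48–19:31 = 9 h 43 min; less 45 min break → 8 h 58 min
Thu: 07:50–17:13 = 9 h 23 min; less 45 min break → 8 h 38 min
Fri: 05:07–16:54 = 11 h 47 min; less 45 min break → 11 h 2 min
Sat: 08:22–19:44 = 11 h 22 min; less 45 min break → 10 h 37 min
Sun: 10:11–18:42 = 8 h 31 min; less 45 min break → 7 h 46 min
Total worked: 47 h 1 min = 47.02 h.
Threshold 37.5 h → overtime 9 h 31 min, regular 37 h 30 min.

Regular 37.50 hours, overtime 9.52 hours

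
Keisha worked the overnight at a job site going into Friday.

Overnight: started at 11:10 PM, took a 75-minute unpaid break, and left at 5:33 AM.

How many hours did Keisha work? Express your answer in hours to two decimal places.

Overnight: 11:10 PM → midnight = 0 h 50 min; midnight → 5:33 AM = 5 h 33 min; span 6 h 23 min; less 75 min break → 5 h 8 min

5.13 hours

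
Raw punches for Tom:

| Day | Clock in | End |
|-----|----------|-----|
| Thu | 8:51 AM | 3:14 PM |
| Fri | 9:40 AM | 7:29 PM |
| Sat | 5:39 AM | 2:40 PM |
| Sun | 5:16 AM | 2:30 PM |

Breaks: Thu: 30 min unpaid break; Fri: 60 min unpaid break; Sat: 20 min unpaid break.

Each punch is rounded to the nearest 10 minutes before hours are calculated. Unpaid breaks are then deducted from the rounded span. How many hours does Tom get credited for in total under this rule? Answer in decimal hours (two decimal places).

32.50 hours

Thu: in 8:51 AM→8:50 AM, out 3:14 PM→3:10 PM; 6 h 20 min − 30 min = 5 h 50 min
Fri: in 9:40 AM→9:40 AM, out 7:29 PM→7:30 PM; 9 h 50 min − 60 min = 8 h 50 min
Sat: in 5:39 AM→5:40 AM, out 2:40 PM→2:40 PM; 9 h 0 min − 20 min = 8 h 40 min
Sun: in 5:16 AM→5:20 AM, out 2:30 PM→2:30 PM; 9 h 10 min
Total credited: 32 h 30 min.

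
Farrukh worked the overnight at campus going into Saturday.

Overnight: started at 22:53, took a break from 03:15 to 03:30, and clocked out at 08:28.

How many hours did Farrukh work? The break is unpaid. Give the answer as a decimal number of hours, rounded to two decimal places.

9.33 hours

Overnight: 22:53 → midnight = 1 h 7 min; midnight → 08:28 = 8 h 28 min; span 9 h 35 min; less 15 min break → 9 h 20 min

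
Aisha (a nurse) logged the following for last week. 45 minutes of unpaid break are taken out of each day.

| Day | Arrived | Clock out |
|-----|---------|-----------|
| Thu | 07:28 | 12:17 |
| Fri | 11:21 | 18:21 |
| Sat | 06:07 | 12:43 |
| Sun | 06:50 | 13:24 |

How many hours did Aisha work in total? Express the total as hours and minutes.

Thu: 07:28–12:17 = 4 h 49 min; less 45 min break → 4 h 4 min
Fri: 11:21–18:21 = 7 h 0 min; less 45 min break → 6 h 15 min
Sat: 06:07–12:43 = 6 h 36 min; less 45 min break → 5 h 51 min
Sun: 06:50–13:24 = 6 h 34 min; less 45 min break → 5 h 49 min
Total: 4 h 4 min + 6 h 15 min + 5 h 51 min + 5 h 49 min = 21 h 59 min.

21 h 59 min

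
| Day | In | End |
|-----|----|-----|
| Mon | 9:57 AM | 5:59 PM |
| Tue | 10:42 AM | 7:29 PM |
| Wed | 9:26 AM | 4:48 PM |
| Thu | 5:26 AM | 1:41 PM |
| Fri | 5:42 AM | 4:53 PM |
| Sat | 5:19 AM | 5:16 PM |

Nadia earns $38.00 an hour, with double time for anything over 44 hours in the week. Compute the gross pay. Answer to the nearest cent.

Mon: 9:57 AM–5:59 PM = 8 h 2 min
Tue: 10:42 AM–7:29 PM = 8 h 47 min
Wed: 9:26 AM–4:48 PM = 7 h 22 min
Thu: 5:26 AM–1:41 PM = 8 h 15 min
Fri: 5:42 AM–4:53 PM = 11 h 11 min
Sat: 5:19 AM–5:16 PM = 11 h 57 min
Total worked: 55 h 34 min = 3334 min.
Regular 44 h 0 min = 2640 min at $38.00/h; overtime 11 h 34 min = 694 min at $76.00/h.
Pay = (2640 × $38.00 + 694 × $76.00) ÷ 60 = $2551.07.

$2551.07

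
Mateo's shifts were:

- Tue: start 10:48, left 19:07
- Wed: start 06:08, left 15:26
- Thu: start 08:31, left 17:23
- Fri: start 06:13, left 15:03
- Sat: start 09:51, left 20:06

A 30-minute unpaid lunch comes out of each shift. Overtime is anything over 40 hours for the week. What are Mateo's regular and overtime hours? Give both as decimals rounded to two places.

Regular 40.00 hours, overtime 3.07 hours

Tue: 10:48–19:07 = 8 h 19 min; less 30 min break → 7 h 49 min
Wed: 06:08–15:26 = 9 h 18 min; less 30 min break → 8 h 48 min
Thu: 08:31–17:23 = 8 h 52 min; less 30 min break → 8 h 22 min
Fri: 06:13–15:03 = 8 h 50 min; less 30 min break → 8 h 20 min
Sat: 09:51–20:06 = 10 h 15 min; less 30 min break → 9 h 45 min
Total worked: 43 h 4 min = 43.07 h.
Threshold 40 h → overtime 3 h 4 min, regular 40 h 0 min.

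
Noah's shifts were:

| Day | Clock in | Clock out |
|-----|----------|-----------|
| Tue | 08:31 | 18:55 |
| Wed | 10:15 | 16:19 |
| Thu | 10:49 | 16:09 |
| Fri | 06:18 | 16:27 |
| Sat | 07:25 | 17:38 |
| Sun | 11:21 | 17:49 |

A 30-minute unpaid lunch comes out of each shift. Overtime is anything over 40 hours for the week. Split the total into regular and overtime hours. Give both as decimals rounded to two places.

Regular 40.00 hours, overtime 5.63 hours

Tue: 08:31–18:55 = 10 h 24 min; less 30 min break → 9 h 54 min
Wed: 10:15–16:19 = 6 h 4 min; less 30 min break → 5 h 34 min
Thu: 10:49–16:09 = 5 h 20 min; less 30 min break → 4 h 50 min
Fri: 06:18–16:27 = 10 h 9 min; less 30 min break → 9 h 39 min
Sat: 07:25–17:38 = 10 h 13 min; less 30 min break → 9 h 43 min
Sun: 11:21–17:49 = 6 h 28 min; less 30 min break → 5 h 58 min
Total worked: 45 h 38 min = 45.63 h.
Threshold 40 h → overtime 5 h 38 min, regular 40 h 0 min.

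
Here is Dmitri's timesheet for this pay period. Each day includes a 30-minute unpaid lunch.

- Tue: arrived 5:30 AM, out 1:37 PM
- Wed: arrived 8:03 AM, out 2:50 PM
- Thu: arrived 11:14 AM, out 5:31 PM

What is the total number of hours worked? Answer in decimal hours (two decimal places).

19.68 hours

Tue: 5:30 AM–1:37 PM = 8 h 7 min; less 30 min break → 7 h 37 min
Wed: 8:03 AM–2:50 PM = 6 h 47 min; less 30 min break → 6 h 17 min
Thu: 11:14 AM–5:31 PM = 6 h 17 min; less 30 min break → 5 h 47 min
Total: 7 h 37 min + 6 h 17 min + 5 h 47 min = 19 h 41 min.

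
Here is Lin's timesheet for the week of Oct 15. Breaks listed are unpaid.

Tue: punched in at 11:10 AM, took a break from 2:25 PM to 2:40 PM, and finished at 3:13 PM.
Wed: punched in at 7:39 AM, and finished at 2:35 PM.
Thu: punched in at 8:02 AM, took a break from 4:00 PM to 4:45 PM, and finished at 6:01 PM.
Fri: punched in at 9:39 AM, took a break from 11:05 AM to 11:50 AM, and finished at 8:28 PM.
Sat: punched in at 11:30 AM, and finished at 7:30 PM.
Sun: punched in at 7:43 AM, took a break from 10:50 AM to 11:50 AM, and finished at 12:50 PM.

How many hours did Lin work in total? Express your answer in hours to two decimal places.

Tue: 11:10 AM–3:13 PM = 4 h 3 min; less 15 min break → 3 h 48 min
Wed: 7:39 AM–2:35 PM = 6 h 56 min
Thu: 8:02 AM–6:01 PM = 9 h 59 min; less 45 min break → 9 h 14 min
Fri: 9:39 AM–8:28 PM = 10 h 49 min; less 45 min break → 10 h 4 min
Sat: 11:30 AM–7:30 PM = 8 h 0 min
Sun: 7:43 AM–12:50 PM = 5 h 7 min; less 60 min break → 4 h 7 min
Total: 3 h 48 min + 6 h 56 min + 9 h 14 min + 10 h 4 min + 8 h 0 min + 4 h 7 min = 42 h 9 min.

42.15 hours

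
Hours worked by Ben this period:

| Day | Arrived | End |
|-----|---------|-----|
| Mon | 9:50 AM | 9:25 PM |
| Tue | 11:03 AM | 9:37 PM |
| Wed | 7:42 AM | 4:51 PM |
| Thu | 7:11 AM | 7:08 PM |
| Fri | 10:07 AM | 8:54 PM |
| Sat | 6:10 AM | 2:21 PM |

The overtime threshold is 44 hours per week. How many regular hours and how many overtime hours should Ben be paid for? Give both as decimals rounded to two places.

Regular 44.00 hours, overtime 18.22 hours

Mon: 9:50 AM–9:25 PM = 11 h 35 min
Tue: 11:03 AM–9:37 PM = 10 h 34 min
Wed: 7:42 AM–4:51 PM = 9 h 9 min
Thu: 7:11 AM–7:08 PM = 11 h 57 min
Fri: 10:07 AM–8:54 PM = 10 h 47 min
Sat: 6:10 AM–2:21 PM = 8 h 11 min
Total worked: 62 h 13 min = 62.22 h.
Threshold 44 h → overtime 18 h 13 min, regular 44 h 0 min.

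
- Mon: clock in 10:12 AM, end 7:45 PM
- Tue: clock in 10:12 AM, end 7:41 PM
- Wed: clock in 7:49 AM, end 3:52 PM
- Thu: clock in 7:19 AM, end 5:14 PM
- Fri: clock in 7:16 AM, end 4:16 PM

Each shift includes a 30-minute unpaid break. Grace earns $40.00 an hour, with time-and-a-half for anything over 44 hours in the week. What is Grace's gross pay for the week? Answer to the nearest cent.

Mon: 10:12 AM–7:45 PM = 9 h 33 min; less 30 min break → 9 h 3 min
Tue: 10:12 AM–7:41 PM = 9 h 29 min; less 30 min break → 8 h 59 min
Wed: 7:49 AM–3:52 PM = 8 h 3 min; less 30 min break → 7 h 33 min
Thu: 7:19 AM–5:14 PM = 9 h 55 min; less 30 min break → 9 h 25 min
Fri: 7:16 AM–4:16 PM = 9 h 0 min; less 30 min break → 8 h 30 min
Total worked: 43 h 30 min = 2610 min.
Regular 43 h 30 min = 2610 min at $40.00/h; overtime 0 h 0 min = 0 min at $60.00/h.
Pay = (2610 × $40.00 + 0 × $60.00) ÷ 60 = $1740.00.

$1740.00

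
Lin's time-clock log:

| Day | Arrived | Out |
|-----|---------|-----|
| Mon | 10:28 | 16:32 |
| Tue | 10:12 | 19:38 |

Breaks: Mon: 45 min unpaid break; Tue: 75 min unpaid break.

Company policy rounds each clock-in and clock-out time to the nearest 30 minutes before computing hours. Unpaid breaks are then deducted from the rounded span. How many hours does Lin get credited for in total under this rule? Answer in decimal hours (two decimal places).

13.50 hours

Mon: in 10:28→10:30, out 16:32→16:30; 6 h 0 min − 45 min = 5 h 15 min
Tue: in 10:12→10:00, out 19:38→19:30; 9 h 30 min − 75 min = 8 h 15 min
Total credited: 13 h 30 min.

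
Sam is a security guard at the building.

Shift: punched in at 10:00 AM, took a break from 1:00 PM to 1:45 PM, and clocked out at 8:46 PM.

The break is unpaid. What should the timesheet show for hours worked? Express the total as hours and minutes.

Shift: 10:00 AM–8:46 PM = 10 h 46 min; less 45 min break → 10 h 1 min

10 h 1 min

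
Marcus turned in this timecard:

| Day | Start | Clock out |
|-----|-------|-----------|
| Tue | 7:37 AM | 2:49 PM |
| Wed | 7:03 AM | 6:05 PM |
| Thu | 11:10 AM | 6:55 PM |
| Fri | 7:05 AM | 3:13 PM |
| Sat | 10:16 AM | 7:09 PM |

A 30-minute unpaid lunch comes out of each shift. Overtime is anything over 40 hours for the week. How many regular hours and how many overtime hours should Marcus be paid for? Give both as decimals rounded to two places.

Regular 40.00 hours, overtime 0.50 hours

Tue: 7:37 AM–2:49 PM = 7 h 12 min; less 30 min break → 6 h 42 min
Wed: 7:03 AM–6:05 PM = 11 h 2 min; less 30 min break → 10 h 32 min
Thu: 11:10 AM–6:55 PM = 7 h 45 min; less 30 min break → 7 h 15 min
Fri: 7:05 AM–3:13 PM = 8 h 8 min; less 30 min break → 7 h 38 min
Sat: 10:16 AM–7:09 PM = 8 h 53 min; less 30 min break → 8 h 23 min
Total worked: 40 h 30 min = 40.50 h.
Threshold 40 h → overtime 0 h 30 min, regular 40 h 0 min.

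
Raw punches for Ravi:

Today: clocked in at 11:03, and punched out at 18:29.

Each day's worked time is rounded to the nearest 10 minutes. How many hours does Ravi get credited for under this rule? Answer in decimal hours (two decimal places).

Today: 11:03–18:29 = 7 h 26 min → rounds to 7 h 30 min

7.50 hours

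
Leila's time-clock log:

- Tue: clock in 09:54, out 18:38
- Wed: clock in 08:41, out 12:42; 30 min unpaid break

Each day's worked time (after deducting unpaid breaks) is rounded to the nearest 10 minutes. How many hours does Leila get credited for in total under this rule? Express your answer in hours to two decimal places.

Tue: 09:54–18:38 = 8 h 44 min → rounds to 8 h 40 min
Wed: 08:41–12:42 = 4 h 1 min − 30 min = 3 h 31 min → rounds to 3 h 30 min
Total credited: 12 h 10 min.

12.17 hours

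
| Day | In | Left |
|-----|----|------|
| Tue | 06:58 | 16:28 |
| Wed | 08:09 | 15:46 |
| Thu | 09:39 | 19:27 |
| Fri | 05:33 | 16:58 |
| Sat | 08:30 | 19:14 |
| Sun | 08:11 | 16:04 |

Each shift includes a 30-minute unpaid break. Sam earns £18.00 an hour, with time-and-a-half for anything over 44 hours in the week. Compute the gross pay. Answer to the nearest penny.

£1060.65

Tue: 06:58–16:28 = 9 h 30 min; less 30 min break → 9 h 0 min
Wed: 08:09–15:46 = 7 h 37 min; less 30 min break → 7 h 7 min
Thu: 09:39–19:27 = 9 h 48 min; less 30 min break → 9 h 18 min
Fri: 05:33–16:58 = 11 h 25 min; less 30 min break → 10 h 55 min
Sat: 08:30–19:14 = 10 h 44 min; less 30 min break → 10 h 14 min
Sun: 08:11–16:04 = 7 h 53 min; less 30 min break → 7 h 23 min
Total worked: 53 h 57 min = 3237 min.
Regular 44 h 0 min = 2640 min at £18.00/h; overtime 9 h 57 min = 597 min at £27.00/h.
Pay = (2640 × £18.00 + 597 × £27.00) ÷ 60 = £1060.65.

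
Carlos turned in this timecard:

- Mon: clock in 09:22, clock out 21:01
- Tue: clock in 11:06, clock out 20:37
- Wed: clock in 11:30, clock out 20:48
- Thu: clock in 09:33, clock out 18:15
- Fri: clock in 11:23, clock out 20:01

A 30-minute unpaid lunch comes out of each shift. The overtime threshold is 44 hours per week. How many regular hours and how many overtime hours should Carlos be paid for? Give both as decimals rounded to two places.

Mon: 09:22–21:01 = 11 h 39 min; less 30 min break → 11 h 9 min
Tue: 11:06–20:37 = 9 h 31 min; less 30 min break → 9 h 1 min
Wed: 11:30–20:48 = 9 h 18 min; less 30 min break → 8 h 48 min
Thu: 09:33–18:15 = 8 h 42 min; less 30 min break → 8 h 12 min
Fri: 11:23–20:01 = 8 h 38 min; less 30 min break → 8 h 8 min
Total worked: 45 h 18 min = 45.30 h.
Threshold 44 h → overtime 1 h 18 min, regular 44 h 0 min.

Regular 44.00 hours, overtime 1.30 hours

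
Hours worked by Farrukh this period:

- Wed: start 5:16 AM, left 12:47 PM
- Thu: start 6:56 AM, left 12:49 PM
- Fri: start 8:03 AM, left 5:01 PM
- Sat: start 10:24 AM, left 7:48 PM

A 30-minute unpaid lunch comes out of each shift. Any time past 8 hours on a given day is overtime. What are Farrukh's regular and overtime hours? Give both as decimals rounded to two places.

Wed: 5:16 AM–12:47 PM = 7 h 31 min; less 30 min break → 7 h 1 min
Thu: 6:56 AM–12:49 PM = 5 h 53 min; less 30 min break → 5 h 23 min
Fri: 8:03 AM–5:01 PM = 8 h 58 min; less 30 min break → 8 h 28 min
Sat: 10:24 AM–7:48 PM = 9 h 24 min; less 30 min break → 8 h 54 min
Wed reg 7 h 1 min / OT 0 h 0 min; Thu reg 5 h 23 min / OT 0 h 0 min; Fri reg 8 h 0 min / OT 0 h 28 min; Sat reg 8 h 0 min / OT 0 h 54 min.
Totals: regular 28 h 24 min, overtime 1 h 22 min.

Regular 28.40 hours, overtime 1.37 hours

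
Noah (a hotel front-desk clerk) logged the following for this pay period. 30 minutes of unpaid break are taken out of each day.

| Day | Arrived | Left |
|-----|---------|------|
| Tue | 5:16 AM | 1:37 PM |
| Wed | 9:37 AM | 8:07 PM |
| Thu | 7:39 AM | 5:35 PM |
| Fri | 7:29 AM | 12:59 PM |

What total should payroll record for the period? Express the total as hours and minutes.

32 h 17 min

Tue: 5:16 AM–1:37 PM = 8 h 21 min; less 30 min break → 7 h 51 min
Wed: 9:37 AM–8:07 PM = 10 h 30 min; less 30 min break → 10 h 0 min
Thu: 7:39 AM–5:35 PM = 9 h 56 min; less 30 min break → 9 h 26 min
Fri: 7:29 AM–12:59 PM = 5 h 30 min; less 30 min break → 5 h 0 min
Total: 7 h 51 min + 10 h 0 min + 9 h 26 min + 5 h 0 min = 32 h 17 min.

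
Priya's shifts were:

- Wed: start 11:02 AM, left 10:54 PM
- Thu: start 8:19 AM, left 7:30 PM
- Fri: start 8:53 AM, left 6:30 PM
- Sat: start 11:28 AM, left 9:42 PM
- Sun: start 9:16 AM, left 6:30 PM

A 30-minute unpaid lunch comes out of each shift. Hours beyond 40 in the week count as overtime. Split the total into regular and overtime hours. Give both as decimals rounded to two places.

Wed: 11:02 AM–10:54 PM = 11 h 52 min; less 30 min break → 11 h 22 min
Thu: 8:19 AM–7:30 PM = 11 h 11 min; less 30 min break → 10 h 41 min
Fri: 8:53 AM–6:30 PM = 9 h 37 min; less 30 min break → 9 h 7 min
Sat: 11:28 AM–9:42 PM = 10 h 14 min; less 30 min break → 9 h 44 min
Sun: 9:16 AM–6:30 PM = 9 h 14 min; less 30 min break → 8 h 44 min
Total worked: 49 h 38 min = 49.63 h.
Threshold 40 h → overtime 9 h 38 min, regular 40 h 0 min.

Regular 40.00 hours, overtime 9.63 hours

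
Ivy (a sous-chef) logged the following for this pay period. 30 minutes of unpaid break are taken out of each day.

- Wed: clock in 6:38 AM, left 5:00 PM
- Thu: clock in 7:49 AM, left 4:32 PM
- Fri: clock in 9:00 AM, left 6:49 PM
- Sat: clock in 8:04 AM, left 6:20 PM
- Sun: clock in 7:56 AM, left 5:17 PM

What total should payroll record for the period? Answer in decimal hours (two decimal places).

46.02 hours

Wed: 6:38 AM–5:00 PM = 10 h 22 min; less 30 min break → 9 h 52 min
Thu: 7:49 AM–4:32 PM = 8 h 43 min; less 30 min break → 8 h 13 min
Fri: 9:00 AM–6:49 PM = 9 h 49 min; less 30 min break → 9 h 19 min
Sat: 8:04 AM–6:20 PM = 10 h 16 min; less 30 min break → 9 h 46 min
Sun: 7:56 AM–5:17 PM = 9 h 21 min; less 30 min break → 8 h 51 min
Total: 9 h 52 min + 8 h 13 min + 9 h 19 min + 9 h 46 min + 8 h 51 min = 46 h 1 min.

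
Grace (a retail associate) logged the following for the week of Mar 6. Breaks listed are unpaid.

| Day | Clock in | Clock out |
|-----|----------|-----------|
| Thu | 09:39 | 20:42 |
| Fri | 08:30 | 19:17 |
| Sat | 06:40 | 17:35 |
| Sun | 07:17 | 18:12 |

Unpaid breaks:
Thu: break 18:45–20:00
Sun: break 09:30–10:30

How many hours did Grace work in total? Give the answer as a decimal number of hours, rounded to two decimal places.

Thu: 09:39–20:42 = 11 h 3 min; less 75 min break → 9 h 48 min
Fri: 08:30–19:17 = 10 h 47 min
Sat: 06:40–17:35 = 10 h 55 min
Sun: 07:17–18:12 = 10 h 55 min; less 60 min break → 9 h 55 min
Total: 9 h 48 min + 10 h 47 min + 10 h 55 min + 9 h 55 min = 41 h 25 min.

41.42 hours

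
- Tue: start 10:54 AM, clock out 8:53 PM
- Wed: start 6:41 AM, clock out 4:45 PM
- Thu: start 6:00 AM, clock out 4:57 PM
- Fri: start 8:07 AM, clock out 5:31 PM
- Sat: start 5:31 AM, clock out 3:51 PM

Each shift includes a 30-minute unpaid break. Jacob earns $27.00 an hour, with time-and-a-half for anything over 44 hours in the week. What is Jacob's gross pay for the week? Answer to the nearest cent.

Tue: 10:54 AM–8:53 PM = 9 h 59 min; less 30 min break → 9 h 29 min
Wed: 6:41 AM–4:45 PM = 10 h 4 min; less 30 min break → 9 h 34 min
Thu: 6:00 AM–4:57 PM = 10 h 57 min; less 30 min break → 10 h 27 min
Fri: 8:07 AM–5:31 PM = 9 h 24 min; less 30 min break → 8 h 54 min
Sat: 5:31 AM–3:51 PM = 10 h 20 min; less 30 min break → 9 h 50 min
Total worked: 48 h 14 min = 2894 min.
Regular 44 h 0 min = 2640 min at $27.00/h; overtime 4 h 14 min = 254 min at $40.50/h.
Pay = (2640 × $27.00 + 254 × $40.50) ÷ 60 = $1359.45.

$1359.45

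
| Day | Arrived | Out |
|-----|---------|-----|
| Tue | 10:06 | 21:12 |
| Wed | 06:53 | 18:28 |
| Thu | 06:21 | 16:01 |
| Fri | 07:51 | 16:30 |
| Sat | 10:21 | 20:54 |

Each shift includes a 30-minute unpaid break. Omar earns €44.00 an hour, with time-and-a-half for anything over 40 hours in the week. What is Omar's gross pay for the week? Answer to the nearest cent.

€2357.30

Tue: 10:06–21:12 = 11 h 6 min; less 30 min break → 10 h 36 min
Wed: 06:53–18:28 = 11 h 35 min; less 30 min break → 11 h 5 min
Thu: 06:21–16:01 = 9 h 40 min; less 30 min break → 9 h 10 min
Fri: 07:51–16:30 = 8 h 39 min; less 30 min break → 8 h 9 min
Sat: 10:21–20:54 = 10 h 33 min; less 30 min break → 10 h 3 min
Total worked: 49 h 3 min = 2943 min.
Regular 40 h 0 min = 2400 min at €44.00/h; overtime 9 h 3 min = 543 min at €66.00/h.
Pay = (2400 × €44.00 + 543 × €66.00) ÷ 60 = €2357.30.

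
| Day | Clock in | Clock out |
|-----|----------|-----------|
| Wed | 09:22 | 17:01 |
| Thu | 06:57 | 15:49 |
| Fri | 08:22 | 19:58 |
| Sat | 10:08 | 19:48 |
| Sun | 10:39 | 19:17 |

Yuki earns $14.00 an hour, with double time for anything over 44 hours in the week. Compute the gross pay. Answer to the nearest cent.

$683.67

Wed: 09:22–17:01 = 7 h 39 min
Thu: 06:57–15:49 = 8 h 52 min
Fri: 08:22–19:58 = 11 h 36 min
Sat: 10:08–19:48 = 9 h 40 min
Sun: 10:39–19:17 = 8 h 38 min
Total worked: 46 h 25 min = 2785 min.
Regular 44 h 0 min = 2640 min at $14.00/h; overtime 2 h 25 min = 145 min at $28.00/h.
Pay = (2640 × $14.00 + 145 × $28.00) ÷ 60 = $683.67.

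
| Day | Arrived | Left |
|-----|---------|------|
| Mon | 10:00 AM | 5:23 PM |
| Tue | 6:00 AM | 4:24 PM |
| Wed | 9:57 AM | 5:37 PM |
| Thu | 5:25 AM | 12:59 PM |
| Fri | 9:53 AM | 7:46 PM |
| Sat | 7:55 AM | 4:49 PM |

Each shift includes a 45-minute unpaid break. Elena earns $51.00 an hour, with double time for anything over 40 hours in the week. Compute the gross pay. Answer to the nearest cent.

Mon: 10:00 AM–5:23 PM = 7 h 23 min; less 45 min break → 6 h 38 min
Tue: 6:00 AM–4:24 PM = 10 h 24 min; less 45 min break → 9 h 39 min
Wed: 9:57 AM–5:37 PM = 7 h 40 min; less 45 min break → 6 h 55 min
Thu: 5:25 AM–12:59 PM = 7 h 34 min; less 45 min break → 6 h 49 min
Fri: 9:53 AM–7:46 PM = 9 h 53 min; less 45 min break → 9 h 8 min
Sat: 7:55 AM–4:49 PM = 8 h 54 min; less 45 min break → 8 h 9 min
Total worked: 47 h 18 min = 2838 min.
Regular 40 h 0 min = 2400 min at $51.00/h; overtime 7 h 18 min = 438 min at $102.00/h.
Pay = (2400 × $51.00 + 438 × $102.00) ÷ 60 = $2784.60.

$2784.60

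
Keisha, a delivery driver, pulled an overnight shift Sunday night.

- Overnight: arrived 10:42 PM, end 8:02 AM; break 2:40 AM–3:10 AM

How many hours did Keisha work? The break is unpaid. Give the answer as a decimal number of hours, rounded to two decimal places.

Overnight: 10:42 PM → midnight = 1 h 18 min; midnight → 8:02 AM = 8 h 2 min; span 9 h 20 min; less 30 min break → 8 h 50 min

8.83 hours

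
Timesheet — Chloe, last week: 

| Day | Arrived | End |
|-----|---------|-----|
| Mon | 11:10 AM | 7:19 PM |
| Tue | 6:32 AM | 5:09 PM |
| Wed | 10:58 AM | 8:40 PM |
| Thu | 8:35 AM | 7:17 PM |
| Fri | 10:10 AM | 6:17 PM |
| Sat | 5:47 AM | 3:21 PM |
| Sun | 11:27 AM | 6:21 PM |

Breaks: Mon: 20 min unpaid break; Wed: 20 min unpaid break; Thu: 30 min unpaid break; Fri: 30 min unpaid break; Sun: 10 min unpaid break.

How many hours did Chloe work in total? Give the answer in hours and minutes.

61 h 55 min

Mon: 11:10 AM–7:19 PM = 8 h 9 min; less 20 min break → 7 h 49 min
Tue: 6:32 AM–5:09 PM = 10 h 37 min
Wed: 10:58 AM–8:40 PM = 9 h 42 min; less 20 min break → 9 h 22 min
Thu: 8:35 AM–7:17 PM = 10 h 42 min; less 30 min break → 10 h 12 min
Fri: 10:10 AM–6:17 PM = 8 h 7 min; less 30 min break → 7 h 37 min
Sat: 5:47 AM–3:21 PM = 9 h 34 min
Sun: 11:27 AM–6:21 PM = 6 h 54 min; less 10 min break → 6 h 44 min
Total: 7 h 49 min + 10 h 37 min + 9 h 22 min + 10 h 12 min + 7 h 37 min + 9 h 34 min + 6 h 44 min = 61 h 55 min.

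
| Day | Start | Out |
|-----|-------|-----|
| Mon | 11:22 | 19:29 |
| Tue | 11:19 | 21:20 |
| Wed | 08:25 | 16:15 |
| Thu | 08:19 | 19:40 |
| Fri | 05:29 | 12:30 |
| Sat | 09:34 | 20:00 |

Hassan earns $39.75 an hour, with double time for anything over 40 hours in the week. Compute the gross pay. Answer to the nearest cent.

Mon: 11:22–19:29 = 8 h 7 min
Tue: 11:19–21:20 = 10 h 1 min
Wed: 08:25–16:15 = 7 h 50 min
Thu: 08:19–19:40 = 11 h 21 min
Fri: 05:29–12:30 = 7 h 1 min
Sat: 09:34–20:00 = 10 h 26 min
Total worked: 54 h 46 min = 3286 min.
Regular 40 h 0 min = 2400 min at $39.75/h; overtime 14 h 46 min = 886 min at $79.50/h.
Pay = (2400 × $39.75 + 886 × $79.50) ÷ 60 = $2763.95.

$2763.95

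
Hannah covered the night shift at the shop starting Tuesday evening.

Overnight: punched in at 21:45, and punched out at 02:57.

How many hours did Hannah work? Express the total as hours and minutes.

5 h 12 min

Overnight: 21:45 → midnight = 2 h 15 min; midnight → 02:57 = 2 h 57 min; span 5 h 12 min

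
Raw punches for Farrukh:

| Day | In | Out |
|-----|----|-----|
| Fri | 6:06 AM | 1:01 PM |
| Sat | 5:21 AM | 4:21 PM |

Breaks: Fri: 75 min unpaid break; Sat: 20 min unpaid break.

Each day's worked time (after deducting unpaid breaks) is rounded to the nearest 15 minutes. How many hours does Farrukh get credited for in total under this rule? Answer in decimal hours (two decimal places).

16.50 hours

Fri: 6:06 AM–1:01 PM = 6 h 55 min − 75 min = 5 h 40 min → rounds to 5 h 45 min
Sat: 5:21 AM–4:21 PM = 11 h 0 min − 20 min = 10 h 40 min → rounds to 10 h 45 min
Total credited: 16 h 30 min.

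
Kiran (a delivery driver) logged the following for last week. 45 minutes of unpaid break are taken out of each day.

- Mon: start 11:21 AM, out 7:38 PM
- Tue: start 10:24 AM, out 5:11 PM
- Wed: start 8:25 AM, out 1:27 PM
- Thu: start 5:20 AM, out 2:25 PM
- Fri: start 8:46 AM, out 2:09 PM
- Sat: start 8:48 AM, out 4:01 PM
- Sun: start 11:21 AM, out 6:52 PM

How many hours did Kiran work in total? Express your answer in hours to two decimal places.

44.05 hours

Mon: 11:21 AM–7:38 PM = 8 h 17 min; less 45 min break → 7 h 32 min
Tue: 10:24 AM–5:11 PM = 6 h 47 min; less 45 min break → 6 h 2 min
Wed: 8:25 AM–1:27 PM = 5 h 2 min; less 45 min break → 4 h 17 min
Thu: 5:20 AM–2:25 PM = 9 h 5 min; less 45 min break → 8 h 20 min
Fri: 8:46 AM–2:09 PM = 5 h 23 min; less 45 min break → 4 h 38 min
Sat: 8:48 AM–4:01 PM = 7 h 13 min; less 45 min break → 6 h 28 min
Sun: 11:21 AM–6:52 PM = 7 h 31 min; less 45 min break → 6 h 46 min
Total: 7 h 32 min + 6 h 2 min + 4 h 17 min + 8 h 20 min + 4 h 38 min + 6 h 28 min + 6 h 46 min = 44 h 3 min.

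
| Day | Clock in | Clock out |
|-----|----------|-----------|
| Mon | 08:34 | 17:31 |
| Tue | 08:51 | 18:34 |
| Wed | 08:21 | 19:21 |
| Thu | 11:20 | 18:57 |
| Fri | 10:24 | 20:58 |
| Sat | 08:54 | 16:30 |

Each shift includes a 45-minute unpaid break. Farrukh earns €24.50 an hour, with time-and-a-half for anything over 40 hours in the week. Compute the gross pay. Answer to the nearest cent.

€1382.41

Mon: 08:34–17:31 = 8 h 57 min; less 45 min break → 8 h 12 min
Tue: 08:51–18:34 = 9 h 43 min; less 45 min break → 8 h 58 min
Wed: 08:21–19:21 = 11 h 0 min; less 45 min break → 10 h 15 min
Thu: 11:20–18:57 = 7 h 37 min; less 45 min break → 6 h 52 min
Fri: 10:24–20:58 = 10 h 34 min; less 45 min break → 9 h 49 min
Sat: 08:54–16:30 = 7 h 36 min; less 45 min break → 6 h 51 min
Total worked: 50 h 57 min = 3057 min.
Regular 40 h 0 min = 2400 min at €24.50/h; overtime 10 h 57 min = 657 min at €36.75/h.
Pay = (2400 × €24.50 + 657 × €36.75) ÷ 60 = €1382.41.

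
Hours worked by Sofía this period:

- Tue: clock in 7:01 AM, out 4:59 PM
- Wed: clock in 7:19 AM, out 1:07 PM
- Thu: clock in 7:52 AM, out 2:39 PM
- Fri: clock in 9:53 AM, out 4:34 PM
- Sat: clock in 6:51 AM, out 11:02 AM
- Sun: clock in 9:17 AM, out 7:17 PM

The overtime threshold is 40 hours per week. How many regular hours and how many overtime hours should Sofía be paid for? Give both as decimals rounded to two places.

Regular 40.00 hours, overtime 3.42 hours

Tue: 7:01 AM–4:59 PM = 9 h 58 min
Wed: 7:19 AM–1:07 PM = 5 h 48 min
Thu: 7:52 AM–2:39 PM = 6 h 47 min
Fri: 9:53 AM–4:34 PM = 6 h 41 min
Sat: 6:51 AM–11:02 AM = 4 h 11 min
Sun: 9:17 AM–7:17 PM = 10 h 0 min
Total worked: 43 h 25 min = 43.42 h.
Threshold 40 h → overtime 3 h 25 min, regular 40 h 0 min.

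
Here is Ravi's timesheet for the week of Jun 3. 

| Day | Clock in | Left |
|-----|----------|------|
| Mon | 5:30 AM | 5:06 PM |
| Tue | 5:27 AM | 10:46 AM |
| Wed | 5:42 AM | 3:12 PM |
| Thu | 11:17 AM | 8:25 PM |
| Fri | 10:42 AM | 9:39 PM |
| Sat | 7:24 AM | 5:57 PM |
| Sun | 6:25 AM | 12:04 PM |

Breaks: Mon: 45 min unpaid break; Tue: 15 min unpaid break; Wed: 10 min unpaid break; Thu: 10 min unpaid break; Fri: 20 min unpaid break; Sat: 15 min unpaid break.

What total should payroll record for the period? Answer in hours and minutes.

Mon: 5:30 AM–5:06 PM = 11 h 36 min; less 45 min break → 10 h 51 min
Tue: 5:27 AM–10:46 AM = 5 h 19 min; less 15 min break → 5 h 4 min
Wed: 5:42 AM–3:12 PM = 9 h 30 min; less 10 min break → 9 h 20 min
Thu: 11:17 AM–8:25 PM = 9 h 8 min; less 10 min break → 8 h 58 min
Fri: 10:42 AM–9:39 PM = 10 h 57 min; less 20 min break → 10 h 37 min
Sat: 7:24 AM–5:57 PM = 10 h 33 min; less 15 min break → 10 h 18 min
Sun: 6:25 AM–12:04 PM = 5 h 39 min
Total: 10 h 51 min + 5 h 4 min + 9 h 20 min + 8 h 58 min + 10 h 37 min + 10 h 18 min + 5 h 39 min = 60 h 47 min.

60 h 47 min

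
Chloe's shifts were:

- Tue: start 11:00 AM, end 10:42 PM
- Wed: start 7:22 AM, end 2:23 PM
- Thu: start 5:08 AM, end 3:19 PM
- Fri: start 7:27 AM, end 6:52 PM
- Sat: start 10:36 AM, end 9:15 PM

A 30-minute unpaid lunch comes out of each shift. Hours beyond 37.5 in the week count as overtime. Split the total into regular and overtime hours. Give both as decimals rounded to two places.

Regular 37.50 hours, overtime 10.97 hours

Tue: 11:00 AM–10:42 PM = 11 h 42 min; less 30 min break → 11 h 12 min
Wed: 7:22 AM–2:23 PM = 7 h 1 min; less 30 min break → 6 h 31 min
Thu: 5:08 AM–3:19 PM = 10 h 11 min; less 30 min break → 9 h 41 min
Fri: 7:27 AM–6:52 PM = 11 h 25 min; less 30 min break → 10 h 55 min
Sat: 10:36 AM–9:15 PM = 10 h 39 min; less 30 min break → 10 h 9 min
Total worked: 48 h 28 min = 48.47 h.
Threshold 37.5 h → overtime 10 h 58 min, regular 37 h 30 min.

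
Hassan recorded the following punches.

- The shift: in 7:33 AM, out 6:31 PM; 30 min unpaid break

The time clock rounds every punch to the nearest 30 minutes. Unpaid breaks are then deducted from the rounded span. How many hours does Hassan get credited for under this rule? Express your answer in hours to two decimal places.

10.50 hours

The shift: in 7:33 AM→7:30 AM, out 6:31 PM→6:30 PM; 11 h 0 min − 30 min = 10 h 30 min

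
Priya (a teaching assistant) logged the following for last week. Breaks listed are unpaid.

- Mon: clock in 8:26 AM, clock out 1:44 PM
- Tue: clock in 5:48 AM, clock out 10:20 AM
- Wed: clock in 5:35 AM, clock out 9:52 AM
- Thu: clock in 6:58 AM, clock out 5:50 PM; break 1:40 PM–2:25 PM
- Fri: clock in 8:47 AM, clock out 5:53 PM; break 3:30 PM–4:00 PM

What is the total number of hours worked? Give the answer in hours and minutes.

32 h 50 min

Mon: 8:26 AM–1:44 PM = 5 h 18 min
Tue: 5:48 AM–10:20 AM = 4 h 32 min
Wed: 5:35 AM–9:52 AM = 4 h 17 min
Thu: 6:58 AM–5:50 PM = 10 h 52 min; less 45 min break → 10 h 7 min
Fri: 8:47 AM–5:53 PM = 9 h 6 min; less 30 min break → 8 h 36 min
Total: 5 h 18 min + 4 h 32 min + 4 h 17 min + 10 h 7 min + 8 h 36 min = 32 h 50 min.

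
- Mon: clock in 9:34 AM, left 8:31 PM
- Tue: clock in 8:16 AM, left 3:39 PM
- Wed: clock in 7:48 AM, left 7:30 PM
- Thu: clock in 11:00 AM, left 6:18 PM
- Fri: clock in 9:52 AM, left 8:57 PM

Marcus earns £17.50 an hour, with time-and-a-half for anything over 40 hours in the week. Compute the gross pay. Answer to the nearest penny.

Mon: 9:34 AM–8:31 PM = 10 h 57 min
Tue: 8:16 AM–3:39 PM = 7 h 23 min
Wed: 7:48 AM–7:30 PM = 11 h 42 min
Thu: 11:00 AM–6:18 PM = 7 h 18 min
Fri: 9:52 AM–8:57 PM = 11 h 5 min
Total worked: 48 h 25 min = 2905 min.
Regular 40 h 0 min = 2400 min at £17.50/h; overtime 8 h 25 min = 505 min at £26.25/h.
Pay = (2400 × £17.50 + 505 × £26.25) ÷ 60 = £920.94.

£920.94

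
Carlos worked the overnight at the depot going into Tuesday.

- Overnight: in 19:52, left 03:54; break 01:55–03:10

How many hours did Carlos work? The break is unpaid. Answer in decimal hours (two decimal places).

Overnight: 19:52 → midnight = 4 h 8 min; midnight → 03:54 = 3 h 54 min; span 8 h 2 min; less 75 min break → 6 h 47 min

6.78 hours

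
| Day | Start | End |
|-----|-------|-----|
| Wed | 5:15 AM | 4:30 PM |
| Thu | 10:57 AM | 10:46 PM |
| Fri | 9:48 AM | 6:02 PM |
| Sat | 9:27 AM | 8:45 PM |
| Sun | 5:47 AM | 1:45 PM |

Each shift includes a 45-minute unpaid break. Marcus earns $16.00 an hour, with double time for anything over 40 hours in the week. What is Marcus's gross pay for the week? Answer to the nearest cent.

$858.13

Wed: 5:15 AM–4:30 PM = 11 h 15 min; less 45 min break → 10 h 30 min
Thu: 10:57 AM–10:46 PM = 11 h 49 min; less 45 min break → 11 h 4 min
Fri: 9:48 AM–6:02 PM = 8 h 14 min; less 45 min break → 7 h 29 min
Sat: 9:27 AM–8:45 PM = 11 h 18 min; less 45 min break → 10 h 33 min
Sun: 5:47 AM–1:45 PM = 7 h 58 min; less 45 min break → 7 h 13 min
Total worked: 46 h 49 min = 2809 min.
Regular 40 h 0 min = 2400 min at $16.00/h; overtime 6 h 49 min = 409 min at $32.00/h.
Pay = (2400 × $16.00 + 409 × $32.00) ÷ 60 = $858.13.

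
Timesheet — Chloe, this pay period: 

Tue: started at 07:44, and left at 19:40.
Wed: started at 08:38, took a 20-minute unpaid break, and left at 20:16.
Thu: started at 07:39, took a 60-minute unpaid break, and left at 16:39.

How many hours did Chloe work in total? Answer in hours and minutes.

Tue: 07:44–19:40 = 11 h 56 min
Wed: 08:38–20:16 = 11 h 38 min; less 20 min break → 11 h 18 min
Thu: 07:39–16:39 = 9 h 0 min; less 60 min break → 8 h 0 min
Total: 11 h 56 min + 11 h 18 min + 8 h 0 min = 31 h 14 min.

31 h 14 min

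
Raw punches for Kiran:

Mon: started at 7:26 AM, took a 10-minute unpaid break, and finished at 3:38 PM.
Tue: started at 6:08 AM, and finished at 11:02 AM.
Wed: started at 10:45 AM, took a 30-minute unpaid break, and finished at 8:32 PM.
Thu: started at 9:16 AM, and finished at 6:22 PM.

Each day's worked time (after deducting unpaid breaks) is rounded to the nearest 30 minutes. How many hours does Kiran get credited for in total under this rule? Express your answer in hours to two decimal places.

Mon: 7:26 AM–3:38 PM = 8 h 12 min − 10 min = 8 h 2 min → rounds to 8 h 0 min
Tue: 6:08 AM–11:02 AM = 4 h 54 min → rounds to 5 h 0 min
Wed: 10:45 AM–8:32 PM = 9 h 47 min − 30 min = 9 h 17 min → rounds to 9 h 30 min
Thu: 9:16 AM–6:22 PM = 9 h 6 min → rounds to 9 h 0 min
Total credited: 31 h 30 min.

31.50 hours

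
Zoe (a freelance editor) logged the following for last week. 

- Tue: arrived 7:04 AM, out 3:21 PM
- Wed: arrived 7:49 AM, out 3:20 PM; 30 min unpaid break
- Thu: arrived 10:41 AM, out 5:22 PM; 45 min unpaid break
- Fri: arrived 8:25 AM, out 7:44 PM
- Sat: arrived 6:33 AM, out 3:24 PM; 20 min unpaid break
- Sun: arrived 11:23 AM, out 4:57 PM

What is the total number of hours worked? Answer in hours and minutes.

46 h 38 min

Tue: 7:04 AM–3:21 PM = 8 h 17 min
Wed: 7:49 AM–3:20 PM = 7 h 31 min; less 30 min break → 7 h 1 min
Thu: 10:41 AM–5:22 PM = 6 h 41 min; less 45 min break → 5 h 56 min
Fri: 8:25 AM–7:44 PM = 11 h 19 min
Sat: 6:33 AM–3:24 PM = 8 h 51 min; less 20 min break → 8 h 31 min
Sun: 11:23 AM–4:57 PM = 5 h 34 min
Total: 8 h 17 min + 7 h 1 min + 5 h 56 min + 11 h 19 min + 8 h 31 min + 5 h 34 min = 46 h 38 min.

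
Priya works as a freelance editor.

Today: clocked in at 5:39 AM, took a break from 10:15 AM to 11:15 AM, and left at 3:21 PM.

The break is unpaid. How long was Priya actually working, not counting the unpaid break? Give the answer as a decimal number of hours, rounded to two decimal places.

8.70 hours

Today: 5:39 AM–3:21 PM = 9 h 42 min; less 60 min break → 8 h 42 min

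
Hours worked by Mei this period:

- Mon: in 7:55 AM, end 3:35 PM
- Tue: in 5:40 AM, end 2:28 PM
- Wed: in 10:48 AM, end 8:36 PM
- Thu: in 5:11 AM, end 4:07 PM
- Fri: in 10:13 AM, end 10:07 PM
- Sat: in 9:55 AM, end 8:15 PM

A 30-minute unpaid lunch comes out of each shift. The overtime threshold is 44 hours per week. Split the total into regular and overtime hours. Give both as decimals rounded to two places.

Regular 44.00 hours, overtime 12.43 hours

Mon: 7:55 AM–3:35 PM = 7 h 40 min; less 30 min break → 7 h 10 min
Tue: 5:40 AM–2:28 PM = 8 h 48 min; less 30 min break → 8 h 18 min
Wed: 10:48 AM–8:36 PM = 9 h 48 min; less 30 min break → 9 h 18 min
Thu: 5:11 AM–4:07 PM = 10 h 56 min; less 30 min break → 10 h 26 min
Fri: 10:13 AM–10:07 PM = 11 h 54 min; less 30 min break → 11 h 24 min
Sat: 9:55 AM–8:15 PM = 10 h 20 min; less 30 min break → 9 h 50 min
Total worked: 56 h 26 min = 56.43 h.
Threshold 44 h → overtime 12 h 26 min, regular 44 h 0 min.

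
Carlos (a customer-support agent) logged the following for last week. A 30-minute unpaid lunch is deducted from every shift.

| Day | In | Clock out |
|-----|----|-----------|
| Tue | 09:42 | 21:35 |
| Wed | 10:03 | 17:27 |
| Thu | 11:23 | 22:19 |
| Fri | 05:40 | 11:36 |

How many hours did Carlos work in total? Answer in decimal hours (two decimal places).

Tue: 09:42–21:35 = 11 h 53 min; less 30 min break → 11 h 23 min
Wed: 10:03–17:27 = 7 h 24 min; less 30 min break → 6 h 54 min
Thu: 11:23–22:19 = 10 h 56 min; less 30 min break → 10 h 26 min
Fri: 05:40–11:36 = 5 h 56 min; less 30 min break → 5 h 26 min
Total: 11 h 23 min + 6 h 54 min + 10 h 26 min + 5 h 26 min = 34 h 9 min.

34.15 hours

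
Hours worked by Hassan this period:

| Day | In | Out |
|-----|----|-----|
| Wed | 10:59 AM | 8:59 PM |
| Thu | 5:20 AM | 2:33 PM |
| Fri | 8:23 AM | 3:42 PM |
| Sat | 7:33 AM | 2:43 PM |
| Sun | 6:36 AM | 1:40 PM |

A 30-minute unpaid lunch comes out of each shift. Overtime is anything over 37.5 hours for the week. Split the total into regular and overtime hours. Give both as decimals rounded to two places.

Wed: 10:59 AM–8:59 PM = 10 h 0 min; less 30 min break → 9 h 30 min
Thu: 5:20 AM–2:33 PM = 9 h 13 min; less 30 min break → 8 h 43 min
Fri: 8:23 AM–3:42 PM = 7 h 19 min; less 30 min break → 6 h 49 min
Sat: 7:33 AM–2:43 PM = 7 h 10 min; less 30 min break → 6 h 40 min
Sun: 6:36 AM–1:40 PM = 7 h 4 min; less 30 min break → 6 h 34 min
Total worked: 38 h 16 min = 38.27 h.
Threshold 37.5 h → overtime 0 h 46 min, regular 37 h 30 min.

Regular 37.50 hours, overtime 0.77 hours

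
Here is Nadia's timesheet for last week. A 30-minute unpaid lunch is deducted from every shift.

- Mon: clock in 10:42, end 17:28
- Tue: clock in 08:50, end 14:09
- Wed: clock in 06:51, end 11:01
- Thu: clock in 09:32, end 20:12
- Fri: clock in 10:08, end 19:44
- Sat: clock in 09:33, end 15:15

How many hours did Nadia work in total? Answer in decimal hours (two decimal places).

39.22 hours

Mon: 10:42–17:28 = 6 h 46 min; less 30 min break → 6 h 16 min
Tue: 08:50–14:09 = 5 h 19 min; less 30 min break → 4 h 49 min
Wed: 06:51–11:01 = 4 h 10 min; less 30 min break → 3 h 40 min
Thu: 09:32–20:12 = 10 h 40 min; less 30 min break → 10 h 10 min
Fri: 10:08–19:44 = 9 h 36 min; less 30 min break → 9 h 6 min
Sat: 09:33–15:15 = 5 h 42 min; less 30 min break → 5 h 12 min
Total: 6 h 16 min + 4 h 49 min + 3 h 40 min + 10 h 10 min + 9 h 6 min + 5 h 12 min = 39 h 13 min.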